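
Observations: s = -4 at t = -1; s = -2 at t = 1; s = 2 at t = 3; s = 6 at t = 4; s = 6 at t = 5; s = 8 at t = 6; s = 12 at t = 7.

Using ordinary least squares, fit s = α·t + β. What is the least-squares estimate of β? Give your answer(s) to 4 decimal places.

Setting ∂/∂α … = 0 gives: 137·α + 25·β = 194;  25·α + 7·β = 28.
(Σt·t = 137, Σt = 25, Σ1 = 7, Σt·s = 194, Σs = 28.)
Eliminating β: 7·(row 1) − 25·(row 2) gives 334·α = 7·194 − 25·28 = 658, so α = 329/167.
Then β = (28 − 25·(329/167))/7 = -507/167.

β = -3.0359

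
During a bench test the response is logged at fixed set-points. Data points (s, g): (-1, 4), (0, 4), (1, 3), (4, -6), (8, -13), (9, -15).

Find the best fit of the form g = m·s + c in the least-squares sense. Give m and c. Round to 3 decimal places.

m = -2.050, c = 3.343

Entries of AᵀA: Σs·s = 163, Σs = 21, Σ1 = 6.
Right-hand side: Σs·g = -264, Σg = -23.
Determinant 163·6 − 21² = 537.
m = ((-264)·6 − 21·(-23))/537 = -367/179; c = (163·(-23) − 21·(-264))/537 = 1795/537.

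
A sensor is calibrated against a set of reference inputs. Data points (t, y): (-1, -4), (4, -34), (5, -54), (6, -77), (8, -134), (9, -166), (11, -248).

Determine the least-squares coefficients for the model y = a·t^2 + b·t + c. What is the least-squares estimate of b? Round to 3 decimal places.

Normal-equation sums: Σt^2·t^2 = 27476, Σt^2·t = 2976, Σt^2 = 344, Σt·t = 344, Σt = 42, Σ1 = 7.
Moment sums: Σt^2·y = -56700, Σt·y = -6158, Σy = -717.
Row-reducing yields a = -123405/61589, b = -19172/61589, c = -128967/61589.

b = -0.311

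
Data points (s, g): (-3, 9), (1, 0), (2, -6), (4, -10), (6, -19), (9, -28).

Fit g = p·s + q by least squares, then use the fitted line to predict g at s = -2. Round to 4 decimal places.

ĝ = 7.3033

Forming MᵀM = [[147, 19]; [19, 6]] and Mᵀg = [-445, -54]ᵀ gives MᵀM·[p, q]ᵀ = Mᵀg.
Eliminating q: 6·(row 1) − 19·(row 2) gives 521·p = 6·(-445) − 19·(-54) = -1644, so p = -1644/521.
Then q = ((-54) − 19·(-1644/521))/6 = 517/521.
At s = -2: ĝ = (-1644/521)·(-2) + (517/521)·(1) = 3805/521.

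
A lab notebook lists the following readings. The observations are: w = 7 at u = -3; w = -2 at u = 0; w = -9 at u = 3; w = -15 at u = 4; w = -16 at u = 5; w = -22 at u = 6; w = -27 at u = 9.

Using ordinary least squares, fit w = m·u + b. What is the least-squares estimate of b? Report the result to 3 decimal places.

b = -1.939

Sums needed: Σu·u = 176, Σu = 24, Σ1 = 7.
Moment sums: Σu·w = -563, Σw = -84.
Normal equations: [[176, 24]; [24, 7]]·[m, b]ᵀ = [-563, -84]ᵀ.
Determinant 176·7 − 24² = 656.
m = ((-563)·7 − 24·(-84))/656 = -1925/656; b = (176·(-84) − 24·(-563))/656 = -159/82.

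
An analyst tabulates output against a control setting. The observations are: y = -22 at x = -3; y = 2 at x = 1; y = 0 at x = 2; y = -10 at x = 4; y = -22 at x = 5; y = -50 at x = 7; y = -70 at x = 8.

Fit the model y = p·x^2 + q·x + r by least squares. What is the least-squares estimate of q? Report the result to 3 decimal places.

Entries of AᵀA: Σx^2·x^2 = 7476, Σx^2·x = 1026, Σx^2 = 168, Σx·x = 168, Σx = 24, Σ1 = 7.
For Aᵀy: Σx^2·y = -7836, Σx·y = -992, Σy = -172.
AᵀA·[p, q, r]ᵀ = Aᵀy becomes [[7476, 1026, 168]; [1026, 168, 24]; [168, 24, 7]]·[p, q, r]ᵀ = [-7836, -992, -172]ᵀ.
Solving the 3×3 system (Gaussian elimination) gives p = -152/103, q = 23594/7725, r = 964/2575.

q = 3.054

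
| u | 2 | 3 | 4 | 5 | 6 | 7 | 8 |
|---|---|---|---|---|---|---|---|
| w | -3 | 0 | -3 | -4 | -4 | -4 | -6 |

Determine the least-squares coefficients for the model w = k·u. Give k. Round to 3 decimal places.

k = -0.680

Forming MᵀM = [[203]] and Mᵀw = [-138]ᵀ gives MᵀM·[k]ᵀ = Mᵀw.
k = (-138)/203 = -0.679803.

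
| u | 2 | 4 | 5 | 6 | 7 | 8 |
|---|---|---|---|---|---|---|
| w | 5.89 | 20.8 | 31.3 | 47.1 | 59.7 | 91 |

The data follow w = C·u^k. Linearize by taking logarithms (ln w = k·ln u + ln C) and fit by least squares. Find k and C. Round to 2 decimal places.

Taking logs, ln w = k·ln u + ln C, so regress ln w on ln u.
Σln u = 9.5060, Σ(ln u)² = 16.3136, Σln w = 20.7043, Σln u·ln w = 35.2186.
Equations: 16.3136·k + 9.5060·ln C = 35.2186;  9.5060·k + 6·ln C = 20.7043.
Δ = 16.3136·6 − (9.5060)² = 7.5177; k = (35.2186·6 − 9.5060·20.7043)/7.5177 = 1.92838, ln C = (16.3136·20.7043 − 9.5060·35.2186)/7.5177 = 0.39553, so C = exp(0.39553) = 1.48516.

k = 1.93, C = 1.49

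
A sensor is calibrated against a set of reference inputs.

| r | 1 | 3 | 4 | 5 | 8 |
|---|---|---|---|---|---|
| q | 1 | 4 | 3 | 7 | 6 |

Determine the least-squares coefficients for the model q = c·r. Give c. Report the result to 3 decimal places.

Setting ∂/∂c … = 0 gives: 115·c = 108.
Hence c = 108 / 115 ≈ 0.93913.

c = 0.939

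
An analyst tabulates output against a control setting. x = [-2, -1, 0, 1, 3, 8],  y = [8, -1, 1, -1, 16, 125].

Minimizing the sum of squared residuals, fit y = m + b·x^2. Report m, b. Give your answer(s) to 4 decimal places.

The normal equations are: 6·m + 79·b = 148;  79·m + 4195·b = 8174.
(Σ1 = 6, Σx^2 = 79, Σx^2·x^2 = 4195, Σy = 148, Σx^2·y = 8174.)
Determinant 6·4195 − 79² = 18929.
m = (148·4195 − 79·8174)/18929 = -1082/823; b = (6·8174 − 79·148)/18929 = 1624/823.

m = -1.3147, b = 1.9733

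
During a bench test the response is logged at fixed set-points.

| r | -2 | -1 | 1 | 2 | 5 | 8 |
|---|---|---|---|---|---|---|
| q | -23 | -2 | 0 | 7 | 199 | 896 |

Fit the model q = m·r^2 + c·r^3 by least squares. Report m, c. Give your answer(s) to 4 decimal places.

m = -2.0380, c = 2.0044

Forming AᵀA = [[4755, 35893]; [35893, 277899]] and Aᵀq = [62253, 483869]ᵀ gives AᵀA·[m, c]ᵀ = Aᵀq.
Determinant 4755·277899 − 35893² = 33102296.
m = (62253·277899 − 35893·483869)/33102296 = -33731785/16551148; c = (4755·483869 − 35893·62253)/33102296 = 33175083/16551148.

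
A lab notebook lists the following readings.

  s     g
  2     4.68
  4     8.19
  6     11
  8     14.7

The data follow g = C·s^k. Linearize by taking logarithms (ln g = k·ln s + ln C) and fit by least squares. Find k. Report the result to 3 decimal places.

With ln gᵢ as the transformed response and ln sᵢ as the regressor:
Σln s = 5.9506, Σ(ln s)² = 9.9367, Σln g = 8.7320, Σln s·ln g = 13.8707.
Equations: 9.9367·k + 5.9506·ln C = 13.8707;  5.9506·k + 4·ln C = 8.7320.
Slope k = (n·Σln s·ln g − Σln s·Σln g)/(n·Σ(ln s)² − (Σln s)²) = (4·13.8707 − 5.9506·8.7320)/4.3368 = 0.81209; ln C = (Σln g − k·Σln s)/n = 0.97487.

k = 0.812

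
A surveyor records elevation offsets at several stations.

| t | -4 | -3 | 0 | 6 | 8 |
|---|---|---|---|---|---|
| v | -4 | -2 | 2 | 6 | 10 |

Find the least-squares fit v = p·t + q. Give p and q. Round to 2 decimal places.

The normal equations are: 125·p + 7·q = 138;  7·p + 5·q = 12.
(Σt·t = 125, Σt = 7, Σ1 = 5, Σt·v = 138, Σv = 12.)
Determinant 125·5 − 7² = 576.
p = (138·5 − 7·12)/576 = 101/96; q = (125·12 − 7·138)/576 = 89/96.

p = 1.05, q = 0.93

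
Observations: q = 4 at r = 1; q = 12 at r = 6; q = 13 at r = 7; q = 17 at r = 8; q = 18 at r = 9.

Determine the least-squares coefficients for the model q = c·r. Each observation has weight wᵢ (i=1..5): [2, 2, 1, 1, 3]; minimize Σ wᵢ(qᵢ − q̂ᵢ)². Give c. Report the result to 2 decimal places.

The normal system AᵀWA·[c]ᵀ = AᵀWq is [[430]]·[c]ᵀ = [865]ᵀ.
c = 865/430 = 2.01163.

c = 2.01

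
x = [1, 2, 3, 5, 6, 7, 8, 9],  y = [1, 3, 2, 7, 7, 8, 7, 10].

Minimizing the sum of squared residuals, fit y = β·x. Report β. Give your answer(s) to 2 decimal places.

β = 1.09

The normal system AᵀA·[β]ᵀ = Aᵀy is [[269]]·[β]ᵀ = [292]ᵀ.
β = 292/269 = 1.0855.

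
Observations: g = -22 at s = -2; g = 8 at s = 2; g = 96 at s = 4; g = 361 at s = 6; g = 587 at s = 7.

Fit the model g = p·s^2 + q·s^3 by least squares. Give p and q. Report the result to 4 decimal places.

The normal equations are: 3985·p + 25607·q = 43239;  25607·p + 168529·q = 285701.
Determinant 3985·168529 − 25607² = 15869616.
p = (43239·168529 − 25607·285701)/15869616 = -7230019/3967404; q = (3985·285701 − 25607·43239)/15869616 = 7824353/3967404.

p = -1.8224, q = 1.9722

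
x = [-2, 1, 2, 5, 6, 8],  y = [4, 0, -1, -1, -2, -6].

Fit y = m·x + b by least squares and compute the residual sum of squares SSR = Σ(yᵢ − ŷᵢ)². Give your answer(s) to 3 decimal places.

Entries of AᵀA: Σx·x = 134, Σx = 20, Σ1 = 6.
Moment sums: Σx·y = -75, Σy = -6.
Normal equations: [[134, 20]; [20, 6]]·[m, b]ᵀ = [-75, -6]ᵀ.
Δ = 134·6 − 20² = 404.
m = ((-75)·6 − 20·(-6))/404 = -165/202; b = (134·(-6) − 20·(-75))/404 = 174/101.
Residuals: 65/101, -183/202, -110/101, 275/202, 119/101, -120/101; SSR = 1429/202.

SSR = 7.074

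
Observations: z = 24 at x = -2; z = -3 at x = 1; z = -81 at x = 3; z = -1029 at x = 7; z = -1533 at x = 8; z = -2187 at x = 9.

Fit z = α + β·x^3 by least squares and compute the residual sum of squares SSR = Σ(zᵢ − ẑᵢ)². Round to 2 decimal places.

Entries of AᵀA: Σ1 = 6, Σx^3 = 1604, Σx^3·x^3 = 912028.
Right-hand side: Σz = -4809, Σx^3·z = -2734548.
det = 6·912028 − 1604² = 2899352.
α = ((-4809)·912028 − 1604·(-2734548))/2899352 = 68085/724838; β = (6·(-2734548) − 1604·(-4809))/2899352 = -2173413/724838.
Residuals: -59277/724838, -34593/362419, -48906/362419, -222864/362419, 1542717/724838, -435357/362419; SSR = 4628151/724838.

SSR = 6.39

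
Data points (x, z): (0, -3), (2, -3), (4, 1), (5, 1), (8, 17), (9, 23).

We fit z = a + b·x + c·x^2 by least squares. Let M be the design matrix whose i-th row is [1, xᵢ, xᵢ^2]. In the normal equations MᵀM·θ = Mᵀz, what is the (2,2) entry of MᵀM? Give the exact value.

190

Row 2 ↔ basis x, column 2 ↔ basis x, so (MᵀM)_{2,2} = Σᵢ (x)·(x) = (0)·(0) + (2)·(2) + (4)·(4) + (5)·(5) + (8)·(8) + (9)·(9) = 190.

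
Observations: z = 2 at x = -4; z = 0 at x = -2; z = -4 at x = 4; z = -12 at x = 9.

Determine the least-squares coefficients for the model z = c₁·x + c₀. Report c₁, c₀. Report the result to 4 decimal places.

c₁ = -1.0263, c₀ = -1.7041

The normal system AᵀA·[c₁, c₀]ᵀ = Aᵀz is [[117, 7]; [7, 4]]·[c₁, c₀]ᵀ = [-132, -14]ᵀ.
det = 117·4 − 7² = 419.
c₁ = ((-132)·4 − 7·(-14))/419 = -430/419; c₀ = (117·(-14) − 7·(-132))/419 = -714/419.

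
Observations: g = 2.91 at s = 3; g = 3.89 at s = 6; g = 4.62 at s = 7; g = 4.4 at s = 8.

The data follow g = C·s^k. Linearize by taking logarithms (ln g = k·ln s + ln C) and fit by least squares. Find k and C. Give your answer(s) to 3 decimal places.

k = 0.461, C = 1.755

Taking logs, ln g = k·ln s + ln C, so regress ln g on ln s.
Σln s = 6.9157, Σ(ln s)² = 12.5280, Σln g = 5.4386, Σln s·ln g = 9.6663.
Normal system: [[12.5280, 6.9157]; [6.9157, 4]]·[k, ln C]ᵀ = [9.6663, 5.4386]ᵀ.
Slope k = (n·Σln s·ln g − Σln s·Σln g)/(n·Σ(ln s)² − (Σln s)²) = (4·9.6663 − 6.9157·5.4386)/2.2847 = 0.46124; ln C = (Σln g − k·Σln s)/n = 0.56219, so C = exp(0.56219) = 1.75452.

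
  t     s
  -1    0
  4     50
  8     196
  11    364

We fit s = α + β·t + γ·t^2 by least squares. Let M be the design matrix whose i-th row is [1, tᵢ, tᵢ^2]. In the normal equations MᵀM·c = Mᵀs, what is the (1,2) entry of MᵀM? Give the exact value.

22

Row 1 ↔ basis 1, column 2 ↔ basis t, so (MᵀM)_{1,2} = Σᵢ t = (1)·(-1) + (1)·(4) + (1)·(8) + (1)·(11) = 22.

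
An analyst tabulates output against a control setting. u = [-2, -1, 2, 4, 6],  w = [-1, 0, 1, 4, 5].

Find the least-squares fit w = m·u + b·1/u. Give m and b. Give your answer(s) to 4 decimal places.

Normal-equation sums: Σu·u = 61, Σu·1/u = 5, Σ1/u·1/u = 229/144.
Right-hand side: Σu·w = 50, Σ1/u·w = 17/6.
XᵀX·[m, b]ᵀ = Xᵀw becomes [[61, 5]; [5, 229/144]]·[m, b]ᵀ = [50, 17/6]ᵀ.
Determinant 61·(229/144) − 5² = 10369/144.
m = (50·(229/144) − 5·(17/6))/(10369/144) = 9410/10369; b = (61·(17/6) − 5·50)/(10369/144) = -11112/10369.

m = 0.9075, b = -1.0717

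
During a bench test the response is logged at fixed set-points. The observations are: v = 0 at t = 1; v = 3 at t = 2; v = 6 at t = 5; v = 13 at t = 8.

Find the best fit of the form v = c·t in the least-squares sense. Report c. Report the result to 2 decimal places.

The normal system MᵀM·[c]ᵀ = Mᵀv is [[94]]·[c]ᵀ = [140]ᵀ.
Hence c = 140 / 94 ≈ 1.48936.

c = 1.49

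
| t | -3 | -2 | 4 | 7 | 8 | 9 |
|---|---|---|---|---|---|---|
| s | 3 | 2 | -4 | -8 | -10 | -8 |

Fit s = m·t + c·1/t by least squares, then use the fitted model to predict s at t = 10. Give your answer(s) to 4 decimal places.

ŝ = -10.6795

MᵀM·[m, c]ᵀ = Mᵀs reads: 223·m + 6·c = -237;  6·m + (119893/254016)·c = -1583/252.
(Σt·t = 223, Σt·1/t = 6, Σ1/t·1/t = 119893/254016, Σt·s = -237, Σ1/t·s = -1583/252.)
Eliminating c: (119893/254016)·(row 1) − 6·(row 2) gives (17591563/254016)·m = (119893/254016)·(-237) − 6·(-1583/252) = -6280219/84672, so m = -1712787/1599233.
Then c = ((-1583/252) − 6·(-1712787/1599233))/(119893/254016) = 488880/1599233.
At t = 10: ŝ = (-1712787/1599233)·(10) + (488880/1599233)·(1/10) = -17078982/1599233.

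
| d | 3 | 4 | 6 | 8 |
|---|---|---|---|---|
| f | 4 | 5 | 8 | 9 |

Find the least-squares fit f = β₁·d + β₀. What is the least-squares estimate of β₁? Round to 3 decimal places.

With design matrix M, MᵀM = [[125, 21]; [21, 4]] and Mᵀf = [152, 26]ᵀ.
Determinant 125·4 − 21² = 59.
β₁ = (152·4 − 21·26)/59 = 62/59; β₀ = (125·26 − 21·152)/59 = 58/59.

β₁ = 1.051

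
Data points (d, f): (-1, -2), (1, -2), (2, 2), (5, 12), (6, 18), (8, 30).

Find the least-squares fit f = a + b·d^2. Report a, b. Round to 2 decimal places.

a = -1.38, b = 0.51

Forming AᵀA = [[6, 131]; [131, 6035]] and Aᵀf = [58, 2872]ᵀ gives AᵀA·[a, b]ᵀ = Aᵀf.
Eliminating b: 6035·(row 1) − 131·(row 2) gives 19049·a = 6035·58 − 131·2872 = -26202, so a = -26202/19049.
Then b = (2872 − 131·(-26202/19049))/6035 = 9634/19049.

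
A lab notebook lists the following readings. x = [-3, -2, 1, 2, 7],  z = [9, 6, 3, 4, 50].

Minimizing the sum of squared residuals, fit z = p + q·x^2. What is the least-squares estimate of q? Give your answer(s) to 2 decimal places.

q = 1.00

Forming AᵀA = [[5, 67]; [67, 2515]] and Aᵀz = [72, 2574]ᵀ gives AᵀA·[p, q]ᵀ = Aᵀz.
Δ = 5·2515 − 67² = 8086.
p = (72·2515 − 67·2574)/8086 = 4311/4043; q = (5·2574 − 67·72)/8086 = 4023/4043.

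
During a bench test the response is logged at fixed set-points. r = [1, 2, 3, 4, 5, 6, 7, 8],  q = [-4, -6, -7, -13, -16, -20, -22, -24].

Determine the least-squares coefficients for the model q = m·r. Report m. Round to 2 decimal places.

m = -3.11

MᵀM·[m]ᵀ = Mᵀq reads: 204·m = -635.
m = (-635)/204 = -3.11275.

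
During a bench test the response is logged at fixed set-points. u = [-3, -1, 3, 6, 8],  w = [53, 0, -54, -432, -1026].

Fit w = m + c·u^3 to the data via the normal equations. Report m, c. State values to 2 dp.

m = -0.81, c = -2.00

Sums needed: Σ1 = 5, Σu^3 = 727, Σu^3·u^3 = 310259.
For Aᵀw: Σw = -1459, Σu^3·w = -621513.
Normal equations: [[5, 727]; [727, 310259]]·[m, c]ᵀ = [-1459, -621513]ᵀ.
Determinant 5·310259 − 727² = 1022766.
m = ((-1459)·310259 − 727·(-621513))/1022766 = -413965/511383; c = (5·(-621513) − 727·(-1459))/1022766 = -1023436/511383.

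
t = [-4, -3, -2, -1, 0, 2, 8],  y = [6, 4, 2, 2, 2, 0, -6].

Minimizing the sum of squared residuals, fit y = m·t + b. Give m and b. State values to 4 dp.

m = -0.9184, b = 1.4286

Sums needed: Σt·t = 98, Σt = 0, Σ1 = 7.
Moment sums: Σt·y = -90, Σy = 10.
AᵀA·[m, b]ᵀ = Aᵀy becomes [[98, 0]; [0, 7]]·[m, b]ᵀ = [-90, 10]ᵀ.
Eliminating b: 7·(row 1) − 0·(row 2) gives 686·m = 7·(-90) − 0·10 = -630, so m = -45/49.
Then b = (10 − 0·(-45/49))/7 = 10/7.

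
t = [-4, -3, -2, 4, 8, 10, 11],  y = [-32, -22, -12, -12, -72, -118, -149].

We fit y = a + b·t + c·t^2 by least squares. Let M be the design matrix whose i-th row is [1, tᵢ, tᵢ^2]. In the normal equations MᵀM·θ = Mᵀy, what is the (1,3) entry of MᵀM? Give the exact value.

Row 1 ↔ basis 1, column 3 ↔ basis t^2, so (MᵀM)_{1,3} = Σᵢ t^2 = (1)·(16) + (1)·(9) + (1)·(4) + (1)·(16) + (1)·(64) + (1)·(100) + (1)·(121) = 330.

330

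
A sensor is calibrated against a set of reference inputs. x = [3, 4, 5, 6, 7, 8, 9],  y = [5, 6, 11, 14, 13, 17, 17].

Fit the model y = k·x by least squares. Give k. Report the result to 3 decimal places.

k = 1.993

The normal system MᵀM·[k]ᵀ = Mᵀy is [[280]]·[k]ᵀ = [558]ᵀ.
k = 558/280 = 1.99286.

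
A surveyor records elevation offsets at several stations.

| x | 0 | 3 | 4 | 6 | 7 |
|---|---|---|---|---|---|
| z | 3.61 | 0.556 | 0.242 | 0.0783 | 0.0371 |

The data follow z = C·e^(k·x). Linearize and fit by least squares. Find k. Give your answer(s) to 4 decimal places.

Taking logs, ln z = k·x + ln C, so regress ln z on x.
XᵀX = [[110.0000, 20.0000]; [20.0000, 5]], rhs = [-45.7784, -6.5634]ᵀ  (here Σx = 20.0000, Σ(x)² = 110.0000, Σln z = -6.5634, Σx·ln z = -45.7784).
Solving (det = 150.0000): k = -0.65082, ln C = 1.29060.

k = -0.6508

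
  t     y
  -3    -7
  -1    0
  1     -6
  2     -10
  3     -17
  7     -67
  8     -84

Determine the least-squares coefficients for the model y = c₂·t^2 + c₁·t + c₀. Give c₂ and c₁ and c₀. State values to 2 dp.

Entries of AᵀA: Σt^2·t^2 = 6677, Σt^2·t = 863, Σt^2 = 137, Σt·t = 137, Σt = 17, Σ1 = 7.
For Aᵀy: Σt^2·y = -8921, Σt·y = -1197, Σy = -191.
So AᵀA·[c₂, c₁, c₀]ᵀ = Aᵀy: [[6677, 863, 137]; [863, 137, 17]; [137, 17, 7]]·[c₂, c₁, c₀]ᵀ = [-8921, -1197, -191]ᵀ.
Solving the 3×3 system (Gaussian elimination) gives c₂ = -14444/13629, c₁ = -24370/13629, c₀ = -10001/4543.

c₂ = -1.06, c₁ = -1.79, c₀ = -2.20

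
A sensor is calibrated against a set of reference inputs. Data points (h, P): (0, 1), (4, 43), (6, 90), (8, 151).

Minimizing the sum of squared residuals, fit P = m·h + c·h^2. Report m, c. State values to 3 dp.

m = 2.842, c = 2.008

Sums needed: Σh·h = 116, Σh·h^2 = 792, Σh^2·h^2 = 5648.
Right-hand side: Σh·P = 1920, Σh^2·P = 13592.
Eliminating c: 5648·(row 1) − 792·(row 2) gives 27904·m = 5648·1920 − 792·13592 = 79296, so m = 1239/436.
Then c = (13592 − 792·(1239/436))/5648 = 1751/872.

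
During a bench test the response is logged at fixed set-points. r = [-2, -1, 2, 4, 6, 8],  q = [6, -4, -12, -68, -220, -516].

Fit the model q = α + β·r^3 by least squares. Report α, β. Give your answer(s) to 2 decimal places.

α = -3.74, β = -1.00

With design matrix A, AᵀA = [[6, 791]; [791, 313025]] and Aᵀq = [-814, -316204]ᵀ.
Δ = 6·313025 − 791² = 1252469.
α = ((-814)·313025 − 791·(-316204))/1252469 = -4684986/1252469; β = (6·(-316204) − 791·(-814))/1252469 = -1253350/1252469.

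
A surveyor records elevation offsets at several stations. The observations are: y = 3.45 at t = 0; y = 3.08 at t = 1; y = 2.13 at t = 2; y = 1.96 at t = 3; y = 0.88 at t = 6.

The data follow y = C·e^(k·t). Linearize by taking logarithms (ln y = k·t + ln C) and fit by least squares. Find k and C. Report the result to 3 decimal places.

k = -0.231, C = 3.627

Taking logs, ln y = k·t + ln C, so regress ln y on t.
Σt = 12.0000, Σ(t)² = 50.0000, Σln y = 3.6645, Σt·ln y = 3.8890.
Equations: 50.0000·k + 12.0000·ln C = 3.8890;  12.0000·k + 5·ln C = 3.6645.
Solving (det = 106.0000): k = -0.23141, ln C = 1.28829, so C = exp(1.28829) = 3.62658.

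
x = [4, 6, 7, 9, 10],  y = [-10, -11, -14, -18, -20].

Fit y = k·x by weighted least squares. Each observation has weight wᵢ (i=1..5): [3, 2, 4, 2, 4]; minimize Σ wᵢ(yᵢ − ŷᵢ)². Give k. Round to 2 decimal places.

Forming MᵀWM = [[878]] and MᵀWy = [-1768]ᵀ gives MᵀWM·[k]ᵀ = MᵀWy.
Hence k = -1768 / 878 ≈ -2.01367.

k = -2.01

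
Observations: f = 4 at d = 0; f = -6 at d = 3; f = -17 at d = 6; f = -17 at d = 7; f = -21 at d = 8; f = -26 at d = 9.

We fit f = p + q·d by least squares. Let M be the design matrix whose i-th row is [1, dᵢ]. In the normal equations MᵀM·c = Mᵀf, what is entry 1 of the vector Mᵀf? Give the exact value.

-83

Entry 1 ↔ basis 1, so (Mᵀf)_{1} = Σᵢ fᵢ = (1)·(4) + (1)·(-6) + (1)·(-17) + (1)·(-17) + (1)·(-21) + (1)·(-26) = -83.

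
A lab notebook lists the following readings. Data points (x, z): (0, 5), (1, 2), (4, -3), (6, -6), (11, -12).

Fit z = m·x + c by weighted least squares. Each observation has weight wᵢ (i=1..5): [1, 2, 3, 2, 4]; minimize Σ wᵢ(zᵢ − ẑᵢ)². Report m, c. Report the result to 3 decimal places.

m = -1.427, c = 3.322

The normal system MᵀWM·[m, c]ᵀ = MᵀWz is [[606, 70]; [70, 12]]·[m, c]ᵀ = [-632, -60]ᵀ.
det = 606·12 − 70² = 2372.
m = ((-632)·12 − 70·(-60))/2372 = -846/593; c = (606·(-60) − 70·(-632))/2372 = 1970/593.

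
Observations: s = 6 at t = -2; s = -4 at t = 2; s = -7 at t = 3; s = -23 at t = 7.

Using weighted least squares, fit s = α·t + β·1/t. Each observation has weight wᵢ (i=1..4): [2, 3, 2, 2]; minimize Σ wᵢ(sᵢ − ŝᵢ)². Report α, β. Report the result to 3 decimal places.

From the data, Σwᵢ·t·t = 136, Σwᵢ·t·1/t = 9, Σwᵢ·1/t·1/t = 2669/1764.
Moment sums: Σwᵢ·t·s = -412, Σwᵢ·1/t·s = -488/21.
So MᵀWM·[α, β]ᵀ = MᵀWs: [[136, 9]; [9, 2669/1764]]·[α, β]ᵀ = [-412, -488/21]ᵀ.
det = 136·(2669/1764) − 9² = 55025/441.
α = ((-412)·(2669/1764) − 9·(-488/21))/(55025/441) = -7307/2201; β = (136·(-488/21) − 9·(-412))/(55025/441) = 9660/2201.

α = -3.320, β = 4.389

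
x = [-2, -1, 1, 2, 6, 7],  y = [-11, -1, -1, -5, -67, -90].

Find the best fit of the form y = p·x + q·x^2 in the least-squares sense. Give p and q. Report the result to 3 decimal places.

MᵀM·[p, q]ᵀ = Mᵀy reads: 95·p + 559·q = -1020;  559·p + 3731·q = -6888.
Eliminating q: 3731·(row 1) − 559·(row 2) gives 41964·p = 3731·(-1020) − 559·(-6888) = 44772, so p = 287/269.
Then q = ((-6888) − 559·(287/269))/3731 = -7015/3497.

p = 1.067, q = -2.006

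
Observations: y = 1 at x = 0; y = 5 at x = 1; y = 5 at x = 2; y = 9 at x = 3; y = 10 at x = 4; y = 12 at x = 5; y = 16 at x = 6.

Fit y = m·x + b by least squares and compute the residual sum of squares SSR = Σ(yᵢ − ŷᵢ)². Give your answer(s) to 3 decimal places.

Normal-equation sums: Σx·x = 91, Σx = 21, Σ1 = 7.
Moment sums: Σx·y = 238, Σy = 58.
MᵀM·[m, b]ᵀ = Mᵀy becomes [[91, 21]; [21, 7]]·[m, b]ᵀ = [238, 58]ᵀ.
Δ = 91·7 − 21² = 196.
m = (238·7 − 21·58)/196 = 16/7; b = (91·58 − 21·238)/196 = 10/7.
Residuals: -3/7, 9/7, -1, 5/7, -4/7, -6/7, 6/7; SSR = 36/7.

SSR = 5.143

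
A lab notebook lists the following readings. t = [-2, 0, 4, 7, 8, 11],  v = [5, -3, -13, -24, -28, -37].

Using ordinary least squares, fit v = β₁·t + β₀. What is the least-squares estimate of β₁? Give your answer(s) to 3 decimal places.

Compute the Gram sums: Σt·t = 254, Σt = 28, Σ1 = 6.
And Σt·v = -861, Σv = -100.
XᵀX·[β₁, β₀]ᵀ = Xᵀv becomes [[254, 28]; [28, 6]]·[β₁, β₀]ᵀ = [-861, -100]ᵀ.
Eliminating β₀: 6·(row 1) − 28·(row 2) gives 740·β₁ = 6·(-861) − 28·(-100) = -2366, so β₁ = -1183/370.
Then β₀ = ((-100) − 28·(-1183/370))/6 = -323/185.

β₁ = -3.197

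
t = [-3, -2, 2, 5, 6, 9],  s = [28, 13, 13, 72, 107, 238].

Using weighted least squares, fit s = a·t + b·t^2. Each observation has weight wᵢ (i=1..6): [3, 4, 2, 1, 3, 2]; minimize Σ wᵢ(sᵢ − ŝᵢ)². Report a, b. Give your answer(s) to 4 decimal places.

Compute the Gram sums: Σwᵢ·t·t = 346, Σwᵢ·t·t^2 = 2134, Σwᵢ·t^2·t^2 = 17974.
Moment sums: Σwᵢ·t·s = 6266, Σwᵢ·t^2·s = 52980.
MᵀWM·[a, b]ᵀ = MᵀWs becomes [[346, 2134]; [2134, 17974]]·[a, b]ᵀ = [6266, 52980]ᵀ.
Determinant 346·17974 − 2134² = 1665048.
a = (6266·17974 − 2134·52980)/1665048 = -9869/37842; b = (346·52980 − 2134·6266)/1665048 = 1239859/416262.

a = -0.2608, b = 2.9786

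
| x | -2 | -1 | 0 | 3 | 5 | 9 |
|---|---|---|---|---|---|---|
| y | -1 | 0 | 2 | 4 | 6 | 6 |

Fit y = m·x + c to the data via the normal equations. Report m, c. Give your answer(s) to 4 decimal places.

m = 0.6679, c = 1.2748

Entries of AᵀA: Σx·x = 120, Σx = 14, Σ1 = 6.
For Aᵀy: Σx·y = 98, Σy = 17.
Normal equations: [[120, 14]; [14, 6]]·[m, c]ᵀ = [98, 17]ᵀ.
Eliminating c: 6·(row 1) − 14·(row 2) gives 524·m = 6·98 − 14·17 = 350, so m = 175/262.
Then c = (17 − 14·(175/262))/6 = 167/131.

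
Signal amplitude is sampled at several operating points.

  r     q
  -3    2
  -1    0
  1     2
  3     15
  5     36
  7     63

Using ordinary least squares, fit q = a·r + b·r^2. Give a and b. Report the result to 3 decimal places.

a = 2.144, b = 0.984

XᵀX·[a, b]ᵀ = Xᵀq reads: 94·a + 468·b = 662;  468·a + 3190·b = 4142.
(Σr·r = 94, Σr·r^2 = 468, Σr^2·r^2 = 3190, Σr·q = 662, Σr^2·q = 4142.)
det = 94·3190 − 468² = 80836.
a = (662·3190 − 468·4142)/80836 = 43331/20209; b = (94·4142 − 468·662)/80836 = 19883/20209.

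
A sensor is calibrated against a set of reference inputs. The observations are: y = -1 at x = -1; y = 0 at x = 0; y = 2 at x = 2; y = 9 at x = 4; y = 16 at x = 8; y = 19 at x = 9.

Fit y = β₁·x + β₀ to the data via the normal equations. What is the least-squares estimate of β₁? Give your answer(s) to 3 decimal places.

β₁ = 2.051

Normal-equation sums: Σx·x = 166, Σx = 22, Σ1 = 6.
And Σx·y = 340, Σy = 45.
Normal equations: [[166, 22]; [22, 6]]·[β₁, β₀]ᵀ = [340, 45]ᵀ.
Eliminating β₀: 6·(row 1) − 22·(row 2) gives 512·β₁ = 6·340 − 22·45 = 1050, so β₁ = 525/256.
Then β₀ = (45 − 22·(525/256))/6 = -5/256.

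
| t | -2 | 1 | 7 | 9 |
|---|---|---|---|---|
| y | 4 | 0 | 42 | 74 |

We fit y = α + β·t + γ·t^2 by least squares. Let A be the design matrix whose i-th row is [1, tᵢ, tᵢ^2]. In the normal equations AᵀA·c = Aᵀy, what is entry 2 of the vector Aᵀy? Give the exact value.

952

Entry 2 ↔ basis t, so (Aᵀy)_{2} = Σᵢ (t)·yᵢ = (-2)·(4) + (1)·(0) + (7)·(42) + (9)·(74) = 952.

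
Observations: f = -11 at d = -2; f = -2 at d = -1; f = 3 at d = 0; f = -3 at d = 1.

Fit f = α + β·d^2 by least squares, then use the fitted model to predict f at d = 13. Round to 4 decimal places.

f̂ = -552.2778

Entries of MᵀM: Σ1 = 4, Σd^2 = 6, Σd^2·d^2 = 18.
Right-hand side: Σf = -13, Σd^2·f = -49.
So MᵀM·[α, β]ᵀ = Mᵀf: [[4, 6]; [6, 18]]·[α, β]ᵀ = [-13, -49]ᵀ.
Δ = 4·18 − 6² = 36.
α = ((-13)·18 − 6·(-49))/36 = 5/3; β = (4·(-49) − 6·(-13))/36 = -59/18.
At d = 13: f̂ = (5/3)·(1) + (-59/18)·(169) = -9941/18.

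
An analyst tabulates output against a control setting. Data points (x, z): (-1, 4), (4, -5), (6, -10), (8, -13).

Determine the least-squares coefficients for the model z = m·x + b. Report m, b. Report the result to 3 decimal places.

m = -1.922, b = 2.168

Forming MᵀM = [[117, 17]; [17, 4]] and Mᵀz = [-188, -24]ᵀ gives MᵀM·[m, b]ᵀ = Mᵀz.
Δ = 117·4 − 17² = 179.
m = ((-188)·4 − 17·(-24))/179 = -344/179; b = (117·(-24) − 17·(-188))/179 = 388/179.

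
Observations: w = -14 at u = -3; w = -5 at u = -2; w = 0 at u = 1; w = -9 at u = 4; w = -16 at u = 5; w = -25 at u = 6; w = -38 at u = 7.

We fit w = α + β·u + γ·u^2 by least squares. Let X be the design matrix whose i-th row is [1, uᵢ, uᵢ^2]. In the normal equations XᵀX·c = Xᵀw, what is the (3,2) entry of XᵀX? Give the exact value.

Row 3 ↔ basis u^2, column 2 ↔ basis u, so (XᵀX)_{3,2} = Σᵢ (u^2)·(u) = (9)·(-3) + (4)·(-2) + (1)·(1) + (16)·(4) + (25)·(5) + (36)·(6) + (49)·(7) = 714.

714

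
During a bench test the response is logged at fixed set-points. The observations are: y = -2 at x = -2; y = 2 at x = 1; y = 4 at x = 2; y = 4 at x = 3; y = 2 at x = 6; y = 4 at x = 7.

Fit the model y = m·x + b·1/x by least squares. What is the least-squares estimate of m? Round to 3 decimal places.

m = 0.490

Normal-equation sums: Σx·x = 103, Σx·1/x = 6, Σ1/x·1/x = 2927/1764.
Moment sums: Σx·y = 66, Σ1/x·y = 152/21.
So MᵀM·[m, b]ᵀ = Mᵀy: [[103, 6]; [6, 2927/1764]]·[m, b]ᵀ = [66, 152/21]ᵀ.
Δ = 103·(2927/1764) − 6² = 237977/1764.
m = (66·(2927/1764) − 6·(152/21))/(237977/1764) = 116574/237977; b = (103·(152/21) − 6·66)/(237977/1764) = 616560/237977.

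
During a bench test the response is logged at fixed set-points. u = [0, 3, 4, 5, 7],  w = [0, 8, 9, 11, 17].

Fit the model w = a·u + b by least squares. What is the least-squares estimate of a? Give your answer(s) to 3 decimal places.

Entries of AᵀA: Σu·u = 99, Σu = 19, Σ1 = 5.
And Σu·w = 234, Σw = 45.
Normal equations: [[99, 19]; [19, 5]]·[a, b]ᵀ = [234, 45]ᵀ.
Δ = 99·5 − 19² = 134.
a = (234·5 − 19·45)/134 = 315/134; b = (99·45 − 19·234)/134 = 9/134.

a = 2.351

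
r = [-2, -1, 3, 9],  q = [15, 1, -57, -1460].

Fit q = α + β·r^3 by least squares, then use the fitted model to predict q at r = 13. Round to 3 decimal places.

q̂ = -4396.890

Compute the Gram sums: Σ1 = 4, Σr^3 = 747, Σr^3·r^3 = 532235.
For Mᵀq: Σq = -1501, Σr^3·q = -1066000.
So MᵀM·[α, β]ᵀ = Mᵀq: [[4, 747]; [747, 532235]]·[α, β]ᵀ = [-1501, -1066000]ᵀ.
Determinant 4·532235 − 747² = 1570931.
α = ((-1501)·532235 − 747·(-1066000))/1570931 = -2582735/1570931; β = (4·(-1066000) − 747·(-1501))/1570931 = -3142753/1570931.
At r = 13: q̂ = (-2582735/1570931)·(1) + (-3142753/1570931)·(2197) = -6907211076/1570931.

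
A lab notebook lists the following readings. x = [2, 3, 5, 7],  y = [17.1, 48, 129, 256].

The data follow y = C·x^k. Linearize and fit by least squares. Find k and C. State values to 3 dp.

Taking logs, ln y = k·ln x + ln C, so regress ln y on ln x.
XᵀX = [[8.0643, 5.3471]; [5.3471, 4]], rhs = [24.8328, 17.1153]ᵀ  (here Σln x = 5.3471, Σ(ln x)² = 8.0643, Σln y = 17.1153, Σln x·ln y = 24.8328).
Solving (det = 3.6655): k = 2.13182, ln C = 1.42905, so C = exp(1.42905) = 4.17472.

k = 2.132, C = 4.175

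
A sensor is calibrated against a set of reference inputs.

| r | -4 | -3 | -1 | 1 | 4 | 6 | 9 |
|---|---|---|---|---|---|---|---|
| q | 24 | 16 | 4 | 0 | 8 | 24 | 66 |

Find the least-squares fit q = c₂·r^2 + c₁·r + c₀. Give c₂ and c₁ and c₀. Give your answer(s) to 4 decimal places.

c₂ = 1.0294, c₁ = -2.0372, c₀ = 0.2497

The normal equations are: 8452·c₂ + 918·c₁ + 160·c₀ = 6870;  918·c₂ + 160·c₁ + 12·c₀ = 622;  160·c₂ + 12·c₁ + 7·c₀ = 142.
Solving the 3×3 system (Gaussian elimination) gives c₂ = 457865/444801, c₁ = -302055/148267, c₀ = 111046/444801.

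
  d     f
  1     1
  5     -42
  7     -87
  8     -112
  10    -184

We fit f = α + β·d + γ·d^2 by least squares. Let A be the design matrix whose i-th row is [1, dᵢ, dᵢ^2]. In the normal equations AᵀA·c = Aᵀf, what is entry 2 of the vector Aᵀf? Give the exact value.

Entry 2 ↔ basis d, so (Aᵀf)_{2} = Σᵢ (d)·fᵢ = (1)·(1) + (5)·(-42) + (7)·(-87) + (8)·(-112) + (10)·(-184) = -3554.

-3554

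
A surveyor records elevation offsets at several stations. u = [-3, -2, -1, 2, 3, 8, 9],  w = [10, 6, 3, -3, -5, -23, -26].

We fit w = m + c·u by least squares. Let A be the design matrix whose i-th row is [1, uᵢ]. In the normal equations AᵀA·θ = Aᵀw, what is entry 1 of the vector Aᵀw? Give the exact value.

-38

Entry 1 ↔ basis 1, so (Aᵀw)_{1} = Σᵢ wᵢ = (1)·(10) + (1)·(6) + (1)·(3) + (1)·(-3) + (1)·(-5) + (1)·(-23) + (1)·(-26) = -38.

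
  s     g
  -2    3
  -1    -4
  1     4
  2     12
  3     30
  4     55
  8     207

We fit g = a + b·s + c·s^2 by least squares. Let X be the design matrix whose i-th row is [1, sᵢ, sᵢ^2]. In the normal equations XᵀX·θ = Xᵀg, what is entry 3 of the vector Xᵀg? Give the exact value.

14458

Entry 3 ↔ basis s^2, so (Xᵀg)_{3} = Σᵢ (s^2)·gᵢ = (4)·(3) + (1)·(-4) + (1)·(4) + (4)·(12) + (9)·(30) + (16)·(55) + (64)·(207) = 14458.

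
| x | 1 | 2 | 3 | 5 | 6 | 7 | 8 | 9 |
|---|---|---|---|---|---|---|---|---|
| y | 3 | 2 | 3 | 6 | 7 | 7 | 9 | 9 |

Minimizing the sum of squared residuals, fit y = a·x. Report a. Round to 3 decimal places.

MᵀM·[a]ᵀ = Mᵀy reads: 269·a = 290.
Hence a = 290 / 269 ≈ 1.07807.

a = 1.078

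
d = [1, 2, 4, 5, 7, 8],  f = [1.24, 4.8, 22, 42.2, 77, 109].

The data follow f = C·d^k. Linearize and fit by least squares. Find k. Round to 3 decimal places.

Linearized form: ln f = k·ln d + ln C. From the 6 transformed points,
Σln d = 7.7142, Σ(ln d)² = 13.1032, Σln f = 17.6523, Σln d·ln f = 29.6036.
Equations: 13.1032·k + 7.7142·ln C = 29.6036;  7.7142·k + 6·ln C = 17.6523.
Solving (det = 19.1098): k = 2.16890, ln C = 0.15349.

k = 2.169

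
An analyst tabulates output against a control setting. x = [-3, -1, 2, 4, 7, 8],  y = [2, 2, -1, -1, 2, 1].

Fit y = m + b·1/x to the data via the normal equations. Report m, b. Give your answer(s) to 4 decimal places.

The normal system MᵀM·[m, b]ᵀ = Mᵀy is [[6, -53/168]; [-53/168, 41197/28224]]·[m, b]ᵀ = [5, -505/168]ᵀ.
det = 6·(41197/28224) − (-53/168)² = 244373/28224.
m = (5·(41197/28224) − (-53/168)·(-505/168))/(244373/28224) = 179220/244373; b = (6·(-505/168) − (-53/168)·5)/(244373/28224) = -464520/244373.

m = 0.7334, b = -1.9009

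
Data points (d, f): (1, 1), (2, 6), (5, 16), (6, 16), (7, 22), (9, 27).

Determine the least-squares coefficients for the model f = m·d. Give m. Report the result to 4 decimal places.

Sums needed: Σd·d = 196.
Right-hand side: Σd·f = 586.
m = 586/196 = 2.9898.

m = 2.9898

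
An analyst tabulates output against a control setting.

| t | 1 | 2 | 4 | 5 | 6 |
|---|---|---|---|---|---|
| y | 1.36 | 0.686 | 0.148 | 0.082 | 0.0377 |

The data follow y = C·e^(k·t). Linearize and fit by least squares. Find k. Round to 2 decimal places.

With ln yᵢ as the transformed response and tᵢ as the regressor:
Σt = 18.0000, Σ(t)² = 82.0000, Σln y = -7.7591, Σt·ln y = -40.2622.
Equations: 82.0000·k + 18.0000·ln C = -40.2622;  18.0000·k + 5·ln C = -7.7591.
Δ = 82.0000·5 − (18.0000)² = 86.0000; k = (-40.2622·5 − 18.0000·-7.7591)/86.0000 = -0.71683, ln C = (82.0000·-7.7591 − 18.0000·-40.2622)/86.0000 = 1.02879.

k = -0.72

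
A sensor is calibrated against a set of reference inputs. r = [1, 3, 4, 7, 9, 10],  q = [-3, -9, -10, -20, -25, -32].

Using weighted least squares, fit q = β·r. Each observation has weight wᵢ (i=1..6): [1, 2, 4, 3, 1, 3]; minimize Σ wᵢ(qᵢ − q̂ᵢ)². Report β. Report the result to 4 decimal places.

Normal-equation sums: Σwᵢ·r·r = 611.
Moment sums: Σwᵢ·r·q = -1822.
Normal equations: [[611]]·[β]ᵀ = [-1822]ᵀ.
Hence β = -1822 / 611 ≈ -2.982.

β = -2.9820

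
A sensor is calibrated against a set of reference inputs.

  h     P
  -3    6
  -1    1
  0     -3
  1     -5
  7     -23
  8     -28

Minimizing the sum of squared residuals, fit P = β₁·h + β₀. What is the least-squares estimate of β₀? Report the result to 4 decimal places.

MᵀM·[β₁, β₀]ᵀ = MᵀP reads: 124·β₁ + 12·β₀ = -409;  12·β₁ + 6·β₀ = -52.
(Σh·h = 124, Σh = 12, Σ1 = 6, Σh·P = -409, ΣP = -52.)
det = 124·6 − 12² = 600.
β₁ = ((-409)·6 − 12·(-52))/600 = -61/20; β₀ = (124·(-52) − 12·(-409))/600 = -77/30.

β₀ = -2.5667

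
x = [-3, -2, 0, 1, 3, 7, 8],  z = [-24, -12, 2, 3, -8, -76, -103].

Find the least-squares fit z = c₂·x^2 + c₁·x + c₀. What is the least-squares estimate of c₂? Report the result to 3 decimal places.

The normal system MᵀM·[c₂, c₁, c₀]ᵀ = Mᵀz is [[6676, 848, 136]; [848, 136, 14]; [136, 14, 7]]·[c₂, c₁, c₀]ᵀ = [-10649, -1281, -218]ᵀ.
Row-reducing yields c₂ = -40045/20196, c₁ = 166675/60588, c₀ = 56909/30294.

c₂ = -1.983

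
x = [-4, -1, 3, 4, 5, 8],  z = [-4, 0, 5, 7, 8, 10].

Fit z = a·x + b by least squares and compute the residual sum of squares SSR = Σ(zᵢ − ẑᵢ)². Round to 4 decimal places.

Normal-equation sums: Σx·x = 131, Σx = 15, Σ1 = 6.
And Σx·z = 179, Σz = 26.
Normal equations: [[131, 15]; [15, 6]]·[a, b]ᵀ = [179, 26]ᵀ.
Determinant 131·6 − 15² = 561.
a = (179·6 − 15·26)/561 = 228/187; b = (131·26 − 15·179)/561 = 721/561.
Residuals: -229/561, -37/561, 32/561, 470/561, 347/561, -53/51; SSR = 1312/561.

SSR = 2.3387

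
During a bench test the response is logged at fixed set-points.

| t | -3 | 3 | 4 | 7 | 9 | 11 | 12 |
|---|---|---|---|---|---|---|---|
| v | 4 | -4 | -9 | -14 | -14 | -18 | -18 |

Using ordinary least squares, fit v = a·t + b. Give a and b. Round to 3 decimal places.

With design matrix X, XᵀX = [[429, 43]; [43, 7]] and Xᵀv = [-698, -73]ᵀ.
det = 429·7 − 43² = 1154.
a = ((-698)·7 − 43·(-73))/1154 = -1747/1154; b = (429·(-73) − 43·(-698))/1154 = -1303/1154.

a = -1.514, b = -1.129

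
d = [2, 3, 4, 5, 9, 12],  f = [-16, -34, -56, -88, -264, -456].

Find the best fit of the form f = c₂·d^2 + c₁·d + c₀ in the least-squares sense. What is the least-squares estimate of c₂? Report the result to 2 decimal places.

c₂ = -2.88

Sums needed: Σd^2·d^2 = 28275, Σd^2·d = 2681, Σd^2 = 279, Σd·d = 279, Σd = 35, Σ1 = 6.
And Σd^2·f = -90514, Σd·f = -8646, Σf = -914.
Row-reducing yields c₂ = -9499/3300, c₁ = -4143/1100, c₀ = 523/150.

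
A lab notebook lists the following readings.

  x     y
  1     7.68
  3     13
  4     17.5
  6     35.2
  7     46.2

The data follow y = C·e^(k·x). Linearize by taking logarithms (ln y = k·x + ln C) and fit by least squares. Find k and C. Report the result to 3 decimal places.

k = 0.306, C = 5.410

Let Y = ln y. Fitting Y = k·x + ln C by least squares:
Over the data: Σx = 21.0000, Σ(x)² = 111.0000, Σln y = 14.8598, Σx·ln y = 69.3794.
Normal system: [[111.0000, 21.0000]; [21.0000, 5]]·[k, ln C]ᵀ = [69.3794, 14.8598]ᵀ.
Δ = 111.0000·5 − (21.0000)² = 114.0000; k = (69.3794·5 − 21.0000·14.8598)/114.0000 = 0.30563, ln C = (111.0000·14.8598 − 21.0000·69.3794)/114.0000 = 1.68833, so C = exp(1.68833) = 5.41045.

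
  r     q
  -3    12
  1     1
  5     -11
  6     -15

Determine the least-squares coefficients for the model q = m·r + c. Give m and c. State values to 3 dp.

The normal system AᵀA·[m, c]ᵀ = Aᵀq is [[71, 9]; [9, 4]]·[m, c]ᵀ = [-180, -13]ᵀ.
Determinant 71·4 − 9² = 203.
m = ((-180)·4 − 9·(-13))/203 = -603/203; c = (71·(-13) − 9·(-180))/203 = 697/203.

m = -2.970, c = 3.433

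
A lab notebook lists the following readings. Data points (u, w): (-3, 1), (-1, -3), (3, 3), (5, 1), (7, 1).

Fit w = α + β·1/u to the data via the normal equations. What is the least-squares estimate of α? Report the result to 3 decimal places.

Normal-equation sums: Σ1 = 5, Σ1/u = -23/35, Σ1/u·1/u = 14141/11025.
For Aᵀw: Σw = 3, Σ1/u·w = 421/105.
So AᵀA·[α, β]ᵀ = Aᵀw: [[5, -23/35]; [-23/35, 14141/11025]]·[α, β]ᵀ = [3, 421/105]ᵀ.
Δ = 5·(14141/11025) − (-23/35)² = 65944/11025.
α = (3·(14141/11025) − (-23/35)·(421/105))/(65944/11025) = 8934/8243; β = (5·(421/105) − (-23/35)·3)/(65944/11025) = 30345/8243.

α = 1.084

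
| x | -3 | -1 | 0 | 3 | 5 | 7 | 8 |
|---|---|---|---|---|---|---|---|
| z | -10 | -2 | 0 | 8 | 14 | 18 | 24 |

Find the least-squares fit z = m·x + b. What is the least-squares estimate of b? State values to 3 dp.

Entries of AᵀA: Σx·x = 157, Σx = 19, Σ1 = 7.
And Σx·z = 444, Σz = 52.
Normal equations: [[157, 19]; [19, 7]]·[m, b]ᵀ = [444, 52]ᵀ.
Δ = 157·7 − 19² = 738.
m = (444·7 − 19·52)/738 = 1060/369; b = (157·52 − 19·444)/738 = -136/369.

b = -0.369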